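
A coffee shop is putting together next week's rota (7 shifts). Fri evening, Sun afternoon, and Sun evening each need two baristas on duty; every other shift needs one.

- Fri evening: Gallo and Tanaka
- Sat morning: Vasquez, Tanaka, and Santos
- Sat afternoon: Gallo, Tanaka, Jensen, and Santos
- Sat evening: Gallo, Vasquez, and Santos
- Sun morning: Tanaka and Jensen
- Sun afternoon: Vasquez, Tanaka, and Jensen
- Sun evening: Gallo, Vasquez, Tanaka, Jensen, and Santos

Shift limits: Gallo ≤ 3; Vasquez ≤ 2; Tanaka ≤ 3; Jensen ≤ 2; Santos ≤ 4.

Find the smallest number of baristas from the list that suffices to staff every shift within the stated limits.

4

10 slots to fill and no one can take more than 4, so at least ⌈10/4⌉ = 3 baristas are needed.
No set of 3 baristas can cover every shift (each such set leaves at least one shift with no one available or exceeds a cap).
Gallo, Vasquez, Tanaka, and Jensen alone can cover everything: Fri evening→Gallo+Tanaka, Sat morning→Vasquez, Sat afternoon→Gallo, Sat evening→Gallo, Sun morning→Tanaka, Sun afternoon→Vasquez+Jensen, Sun evening→Tanaka+Jensen.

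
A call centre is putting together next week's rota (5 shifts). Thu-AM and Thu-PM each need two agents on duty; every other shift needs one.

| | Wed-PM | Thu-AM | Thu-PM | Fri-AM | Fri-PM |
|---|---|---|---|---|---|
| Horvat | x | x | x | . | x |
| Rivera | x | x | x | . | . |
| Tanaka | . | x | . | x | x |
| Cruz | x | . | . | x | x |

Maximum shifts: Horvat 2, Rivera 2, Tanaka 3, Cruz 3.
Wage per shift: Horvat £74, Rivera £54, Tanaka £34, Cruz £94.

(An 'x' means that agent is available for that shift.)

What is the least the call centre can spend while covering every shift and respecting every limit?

£358

Thu-PM can only be covered by Horvat and Rivera, so that assignment is forced.
Picking the cheapest available agent for each shift independently would cost £338, but that ignores the shift limits.
An optimal schedule: Wed-PM→Horvat, Thu-AM→Rivera+Tanaka, Thu-PM→Horvat+Rivera, Fri-AM→Tanaka, Fri-PM→Tanaka.
Total: 74 + 54 + 34 + 74 + 54 + 34 + 34 = £358.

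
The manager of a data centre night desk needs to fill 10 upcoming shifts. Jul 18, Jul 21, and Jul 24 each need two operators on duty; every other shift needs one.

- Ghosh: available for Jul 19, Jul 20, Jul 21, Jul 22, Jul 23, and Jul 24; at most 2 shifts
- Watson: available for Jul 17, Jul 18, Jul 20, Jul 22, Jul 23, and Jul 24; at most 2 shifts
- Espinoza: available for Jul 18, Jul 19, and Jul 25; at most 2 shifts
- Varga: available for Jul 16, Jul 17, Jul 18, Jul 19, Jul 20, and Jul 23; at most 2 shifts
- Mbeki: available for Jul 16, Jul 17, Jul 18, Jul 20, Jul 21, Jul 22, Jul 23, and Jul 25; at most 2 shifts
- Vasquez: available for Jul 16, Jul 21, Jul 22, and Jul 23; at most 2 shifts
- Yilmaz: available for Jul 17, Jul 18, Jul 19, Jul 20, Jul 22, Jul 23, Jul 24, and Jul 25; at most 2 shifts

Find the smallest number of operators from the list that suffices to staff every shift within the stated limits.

13 slots to fill and no one can take more than 2, so at least ⌈13/2⌉ = 7 operators are needed.
Ghosh, Watson, Espinoza, Varga, Mbeki, Vasquez, and Yilmaz alone can cover everything: Jul 16→Varga, Jul 17→Watson, Jul 18→Mbeki+Yilmaz, Jul 19→Espinoza, Jul 20→Varga, Jul 21→Ghosh+Mbeki, Jul 22→Vasquez, Jul 23→Vasquez, Jul 24→Ghosh+Watson, Jul 25→Espinoza.

7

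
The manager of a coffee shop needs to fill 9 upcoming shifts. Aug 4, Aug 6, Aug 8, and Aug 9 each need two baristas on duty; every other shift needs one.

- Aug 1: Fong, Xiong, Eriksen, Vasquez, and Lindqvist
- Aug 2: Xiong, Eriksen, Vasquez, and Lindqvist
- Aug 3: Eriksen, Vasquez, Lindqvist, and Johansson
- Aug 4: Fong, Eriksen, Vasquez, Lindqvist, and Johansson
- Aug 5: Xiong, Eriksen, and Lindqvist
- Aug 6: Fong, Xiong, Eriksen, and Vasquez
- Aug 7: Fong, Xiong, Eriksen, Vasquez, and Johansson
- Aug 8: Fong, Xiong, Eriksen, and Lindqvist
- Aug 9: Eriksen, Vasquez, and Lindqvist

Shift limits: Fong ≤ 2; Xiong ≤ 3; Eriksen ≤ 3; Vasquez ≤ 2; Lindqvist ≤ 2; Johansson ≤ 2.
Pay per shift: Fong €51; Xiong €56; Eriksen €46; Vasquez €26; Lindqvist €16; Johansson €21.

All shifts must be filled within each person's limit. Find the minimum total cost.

€478

Picking the cheapest available barista for each shift independently would cost €298, but that ignores the shift limits.
An optimal schedule: Aug 1→Eriksen, Aug 2→Vasquez, Aug 3→Johansson, Aug 4→Eriksen+Fong, Aug 5→Lindqvist, Aug 6→Eriksen+Xiong, Aug 7→Johansson, Aug 8→Fong+Xiong, Aug 9→Lindqvist+Vasquez.
Total: 46 + 26 + 21 + 46 + 51 + 16 + 46 + 56 + 21 + 51 + 56 + 16 + 26 = €478.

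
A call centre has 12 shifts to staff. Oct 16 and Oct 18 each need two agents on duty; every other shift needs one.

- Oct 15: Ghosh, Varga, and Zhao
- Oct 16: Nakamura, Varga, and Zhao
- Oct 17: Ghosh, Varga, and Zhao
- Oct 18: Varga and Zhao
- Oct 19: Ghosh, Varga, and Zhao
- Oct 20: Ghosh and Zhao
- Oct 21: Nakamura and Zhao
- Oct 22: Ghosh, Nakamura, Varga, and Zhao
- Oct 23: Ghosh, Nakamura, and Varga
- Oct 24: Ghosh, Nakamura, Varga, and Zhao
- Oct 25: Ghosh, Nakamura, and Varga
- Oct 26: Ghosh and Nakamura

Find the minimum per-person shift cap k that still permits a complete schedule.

With 4 agents and 14 worker-slots to fill, someone must work at least ⌈14/4⌉ = 4 shifts, so k ≥ 4.
k = 4 works: Oct 15→Ghosh, Oct 16→Nakamura+Varga, Oct 17→Ghosh, Oct 18→Varga+Zhao, Oct 19→Varga, Oct 20→Ghosh, Oct 21→Nakamura, Oct 22→Varga, Oct 23→Nakamura, Oct 24→Zhao, Oct 25→Nakamura, Oct 26→Ghosh.
Loads: Ghosh 4, Nakamura 4, Varga 4, Zhao 2 — all ≤ 4.

4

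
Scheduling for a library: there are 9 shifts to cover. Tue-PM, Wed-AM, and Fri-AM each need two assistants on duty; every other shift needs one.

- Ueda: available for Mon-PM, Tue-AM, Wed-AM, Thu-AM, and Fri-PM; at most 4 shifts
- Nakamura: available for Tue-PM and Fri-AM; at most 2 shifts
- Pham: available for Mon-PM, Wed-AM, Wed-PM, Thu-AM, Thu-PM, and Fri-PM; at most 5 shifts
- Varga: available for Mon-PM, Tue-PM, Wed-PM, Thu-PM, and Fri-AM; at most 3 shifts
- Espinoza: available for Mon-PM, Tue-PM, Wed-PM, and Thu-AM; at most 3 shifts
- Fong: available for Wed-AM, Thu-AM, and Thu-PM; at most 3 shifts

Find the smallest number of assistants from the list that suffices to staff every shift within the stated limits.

12 slots to fill and no one can take more than 5, so at least ⌈12/5⌉ = 3 assistants are needed.
Shifts {Tue-PM, Wed-AM} need 4 slots, but among the assistants available for them (Ueda, Nakamura, Pham, Varga, Espinoza, and Fong) any 3 together supply at most 3. So 3 assistants are not enough.
Ueda, Nakamura, Pham, and Varga alone can cover everything: Mon-PM→Pham, Tue-AM→Ueda, Tue-PM→Nakamura+Varga, Wed-AM→Ueda+Pham, Wed-PM→Pham, Thu-AM→Ueda, Thu-PM→Pham, Fri-AM→Nakamura+Varga, Fri-PM→Ueda.

4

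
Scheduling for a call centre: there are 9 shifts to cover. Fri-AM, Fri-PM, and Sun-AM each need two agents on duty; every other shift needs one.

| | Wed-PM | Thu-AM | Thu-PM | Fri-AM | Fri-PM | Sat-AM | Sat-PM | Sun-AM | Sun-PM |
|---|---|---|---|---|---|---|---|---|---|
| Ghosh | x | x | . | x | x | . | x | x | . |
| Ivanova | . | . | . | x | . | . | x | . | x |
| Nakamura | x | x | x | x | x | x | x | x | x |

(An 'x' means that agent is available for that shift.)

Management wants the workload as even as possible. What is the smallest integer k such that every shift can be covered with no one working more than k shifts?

With 3 agents and 12 worker-slots to fill, someone must work at least ⌈12/3⌉ = 4 shifts, so k ≥ 4.
k = 4 is infeasible (exhaustive check).
k = 5 works: Wed-PM→Ghosh, Thu-AM→Ghosh, Thu-PM→Nakamura, Fri-AM→Ghosh+Ivanova, Fri-PM→Ghosh+Nakamura, Sat-AM→Nakamura, Sat-PM→Ivanova, Sun-AM→Ghosh+Nakamura, Sun-PM→Ivanova.
Loads: Ghosh 5, Ivanova 3, Nakamura 4 — all ≤ 5.

5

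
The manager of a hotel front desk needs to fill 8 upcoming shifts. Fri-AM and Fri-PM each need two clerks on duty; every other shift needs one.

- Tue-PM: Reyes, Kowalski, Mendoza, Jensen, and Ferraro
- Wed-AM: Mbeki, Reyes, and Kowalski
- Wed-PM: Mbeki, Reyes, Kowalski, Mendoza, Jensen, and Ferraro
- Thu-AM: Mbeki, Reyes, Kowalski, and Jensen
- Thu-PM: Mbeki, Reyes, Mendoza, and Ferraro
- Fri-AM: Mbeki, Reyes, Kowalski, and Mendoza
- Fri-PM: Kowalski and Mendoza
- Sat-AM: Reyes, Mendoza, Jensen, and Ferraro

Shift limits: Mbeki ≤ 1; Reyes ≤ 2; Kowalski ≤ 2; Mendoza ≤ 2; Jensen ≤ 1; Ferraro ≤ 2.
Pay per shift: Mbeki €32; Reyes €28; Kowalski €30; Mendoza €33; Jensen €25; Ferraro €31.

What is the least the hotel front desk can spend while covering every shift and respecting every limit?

Fri-PM can only be covered by Kowalski and Mendoza, so that assignment is forced.
Picking the cheapest available clerk for each shift independently would cost €277, but that ignores the shift limits.
An optimal schedule: Tue-PM→Ferraro, Wed-AM→Mbeki, Wed-PM→Ferraro, Thu-AM→Reyes, Thu-PM→Reyes, Fri-AM→Kowalski+Mendoza, Fri-PM→Kowalski+Mendoza, Sat-AM→Jensen.
Total: 31 + 32 + 31 + 28 + 28 + 30 + 33 + 30 + 33 + 25 = €301.

€301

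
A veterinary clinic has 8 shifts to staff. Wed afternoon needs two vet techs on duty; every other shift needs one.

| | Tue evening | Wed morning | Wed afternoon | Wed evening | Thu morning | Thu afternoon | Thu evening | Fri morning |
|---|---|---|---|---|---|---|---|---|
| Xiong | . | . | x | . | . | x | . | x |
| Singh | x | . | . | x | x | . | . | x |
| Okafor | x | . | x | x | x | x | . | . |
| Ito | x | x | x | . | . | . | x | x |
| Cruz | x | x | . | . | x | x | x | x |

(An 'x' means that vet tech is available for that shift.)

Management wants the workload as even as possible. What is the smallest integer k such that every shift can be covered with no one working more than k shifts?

2

With 5 vet techs and 9 worker-slots to fill, someone must work at least ⌈9/5⌉ = 2 shifts, so k ≥ 2.
k = 2 works: Tue evening→Okafor, Wed morning→Ito, Wed afternoon→Xiong+Okafor, Wed evening→Singh, Thu morning→Singh, Thu afternoon→Xiong, Thu evening→Ito, Fri morning→Cruz.
Loads: Xiong 2, Singh 2, Okafor 2, Ito 2, Cruz 1 — all ≤ 2.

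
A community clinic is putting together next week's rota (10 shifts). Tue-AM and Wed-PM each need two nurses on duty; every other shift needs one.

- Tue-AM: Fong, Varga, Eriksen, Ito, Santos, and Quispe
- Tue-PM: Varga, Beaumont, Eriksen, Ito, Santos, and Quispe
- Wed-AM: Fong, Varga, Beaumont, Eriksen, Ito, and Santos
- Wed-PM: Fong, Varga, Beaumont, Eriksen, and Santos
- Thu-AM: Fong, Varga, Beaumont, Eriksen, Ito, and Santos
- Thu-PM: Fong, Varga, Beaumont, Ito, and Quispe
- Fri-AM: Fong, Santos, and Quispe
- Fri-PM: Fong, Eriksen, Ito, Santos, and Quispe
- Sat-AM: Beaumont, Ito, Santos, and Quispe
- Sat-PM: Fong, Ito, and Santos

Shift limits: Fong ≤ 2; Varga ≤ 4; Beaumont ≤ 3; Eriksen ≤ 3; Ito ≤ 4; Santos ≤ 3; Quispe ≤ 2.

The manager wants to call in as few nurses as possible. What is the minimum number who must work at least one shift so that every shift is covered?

12 slots to fill and no one can take more than 4, so at least ⌈12/4⌉ = 3 nurses are needed.
Any 3 nurses together have capacity at most 4+4+3 = 11 < 12 slots, so 3 can never suffice.
Fong, Varga, Beaumont, and Eriksen alone can cover everything: Tue-AM→Varga+Eriksen, Tue-PM→Varga, Wed-AM→Varga, Wed-PM→Beaumont+Eriksen, Thu-AM→Beaumont, Thu-PM→Varga, Fri-AM→Fong, Fri-PM→Eriksen, Sat-AM→Beaumont, Sat-PM→Fong.

4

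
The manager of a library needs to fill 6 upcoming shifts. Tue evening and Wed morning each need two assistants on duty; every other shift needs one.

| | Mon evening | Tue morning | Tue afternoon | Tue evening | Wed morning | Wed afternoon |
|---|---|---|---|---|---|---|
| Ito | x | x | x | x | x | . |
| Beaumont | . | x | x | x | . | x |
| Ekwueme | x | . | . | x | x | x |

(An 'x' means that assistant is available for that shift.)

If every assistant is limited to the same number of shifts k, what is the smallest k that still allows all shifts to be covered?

3

With 3 assistants and 8 worker-slots to fill, someone must work at least ⌈8/3⌉ = 3 shifts, so k ≥ 3.
k = 3 works: Mon evening→Ito, Tue morning→Ito, Tue afternoon→Beaumont, Tue evening→Beaumont+Ekwueme, Wed morning→Ito+Ekwueme, Wed afternoon→Beaumont.
Loads: Ito 3, Beaumont 3, Ekwueme 2 — all ≤ 3.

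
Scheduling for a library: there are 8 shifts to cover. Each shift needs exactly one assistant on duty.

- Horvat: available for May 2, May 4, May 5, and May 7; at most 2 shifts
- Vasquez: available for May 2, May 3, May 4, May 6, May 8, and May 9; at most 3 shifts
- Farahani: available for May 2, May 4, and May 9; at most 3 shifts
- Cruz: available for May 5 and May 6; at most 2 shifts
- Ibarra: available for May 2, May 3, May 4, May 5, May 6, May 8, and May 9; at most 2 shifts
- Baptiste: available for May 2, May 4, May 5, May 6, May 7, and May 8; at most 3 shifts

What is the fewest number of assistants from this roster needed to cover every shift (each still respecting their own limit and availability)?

3

8 slots to fill and no one can take more than 3, so at least ⌈8/3⌉ = 3 assistants are needed.
Horvat, Vasquez, and Farahani alone can cover everything: May 2→Farahani, May 3→Vasquez, May 4→Farahani, May 5→Horvat, May 6→Vasquez, May 7→Horvat, May 8→Vasquez, May 9→Farahani.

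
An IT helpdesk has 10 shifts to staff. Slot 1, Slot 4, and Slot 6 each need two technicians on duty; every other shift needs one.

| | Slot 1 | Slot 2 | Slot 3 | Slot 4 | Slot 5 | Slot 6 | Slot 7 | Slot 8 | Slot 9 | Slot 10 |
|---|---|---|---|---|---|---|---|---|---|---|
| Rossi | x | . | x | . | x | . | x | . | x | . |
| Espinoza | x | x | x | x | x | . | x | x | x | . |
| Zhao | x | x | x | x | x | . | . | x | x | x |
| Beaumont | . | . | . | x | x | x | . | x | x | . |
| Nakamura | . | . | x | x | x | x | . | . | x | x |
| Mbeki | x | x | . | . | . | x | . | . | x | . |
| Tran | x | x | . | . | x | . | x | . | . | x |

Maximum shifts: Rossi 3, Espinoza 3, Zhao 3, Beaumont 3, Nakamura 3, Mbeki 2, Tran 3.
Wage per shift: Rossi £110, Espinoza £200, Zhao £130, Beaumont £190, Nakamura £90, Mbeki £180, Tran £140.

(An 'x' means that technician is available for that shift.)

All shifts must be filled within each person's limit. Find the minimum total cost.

Picking the cheapest available technician for each shift independently would cost £1460, but that ignores the shift limits.
An optimal schedule: Slot 1→Zhao+Tran, Slot 2→Tran, Slot 3→Rossi, Slot 4→Nakamura+Zhao, Slot 5→Tran, Slot 6→Nakamura+Mbeki, Slot 7→Rossi, Slot 8→Zhao, Slot 9→Rossi, Slot 10→Nakamura.
Total: 130 + 140 + 140 + 110 + 90 + 130 + 140 + 90 + 180 + 110 + 130 + 110 + 90 = £1590.

£1590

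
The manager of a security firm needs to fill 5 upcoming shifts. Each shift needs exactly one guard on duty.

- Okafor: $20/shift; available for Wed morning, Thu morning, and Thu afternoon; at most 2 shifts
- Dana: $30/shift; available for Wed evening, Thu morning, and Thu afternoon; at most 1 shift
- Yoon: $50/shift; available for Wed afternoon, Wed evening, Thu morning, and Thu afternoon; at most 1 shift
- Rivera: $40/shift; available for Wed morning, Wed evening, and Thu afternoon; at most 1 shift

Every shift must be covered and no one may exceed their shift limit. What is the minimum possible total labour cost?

Wed afternoon can only be covered by Yoon, so that assignment is forced.
Picking the cheapest available guard for each shift independently would cost $140, but that ignores the shift limits.
An optimal schedule: Wed morning→Okafor, Wed afternoon→Yoon, Wed evening→Dana, Thu morning→Okafor, Thu afternoon→Rivera.
Total: 20 + 50 + 30 + 20 + 40 = $160.

$160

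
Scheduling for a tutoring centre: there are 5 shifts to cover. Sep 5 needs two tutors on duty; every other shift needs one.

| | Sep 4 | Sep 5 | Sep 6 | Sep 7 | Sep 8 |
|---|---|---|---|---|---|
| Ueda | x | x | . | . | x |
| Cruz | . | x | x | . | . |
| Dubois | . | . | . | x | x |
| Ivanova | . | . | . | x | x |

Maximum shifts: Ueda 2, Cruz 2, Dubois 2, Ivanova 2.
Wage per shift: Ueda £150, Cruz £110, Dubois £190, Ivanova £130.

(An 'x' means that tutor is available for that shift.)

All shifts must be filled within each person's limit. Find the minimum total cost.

£780

Sep 4 can only be covered by Ueda, so that assignment is forced.
Sep 5 can only be covered by Ueda and Cruz, so that assignment is forced.
Sep 6 can only be covered by Cruz, so that assignment is forced.
Picking the cheapest available tutor for each shift independently would cost £780, and that bound is achievable.
An optimal schedule: Sep 4→Ueda, Sep 5→Cruz+Ueda, Sep 6→Cruz, Sep 7→Ivanova, Sep 8→Ivanova.
Total: 150 + 110 + 150 + 110 + 130 + 130 = £780.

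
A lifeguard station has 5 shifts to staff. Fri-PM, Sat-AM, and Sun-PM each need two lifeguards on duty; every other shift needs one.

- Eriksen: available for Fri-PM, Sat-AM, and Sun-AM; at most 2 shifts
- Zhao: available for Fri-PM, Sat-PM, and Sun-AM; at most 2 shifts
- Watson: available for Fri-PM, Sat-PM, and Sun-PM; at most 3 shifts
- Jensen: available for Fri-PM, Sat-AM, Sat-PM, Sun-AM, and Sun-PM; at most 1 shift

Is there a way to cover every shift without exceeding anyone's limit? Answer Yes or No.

Total capacity is 8 and 8 slots are needed, so capacity alone doesn't rule it out.
Shifts {Sat-AM, Sun-PM} need 4 worker-slots in total, but the lifeguards available for any of those shifts (Eriksen, Watson, and Jensen) can supply at most 3 among them. So no valid schedule exists.

No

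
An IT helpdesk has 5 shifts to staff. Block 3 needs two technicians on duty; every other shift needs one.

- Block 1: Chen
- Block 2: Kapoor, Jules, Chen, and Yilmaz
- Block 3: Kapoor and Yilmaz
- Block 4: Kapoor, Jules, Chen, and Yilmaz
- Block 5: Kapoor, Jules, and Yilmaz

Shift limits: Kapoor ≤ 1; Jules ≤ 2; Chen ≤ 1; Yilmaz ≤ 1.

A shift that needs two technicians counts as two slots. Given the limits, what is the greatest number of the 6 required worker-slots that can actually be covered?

5

Total capacity across all technicians is 1+2+1+1 = 5, and 6 slots are needed, so at most 5 can be filled.
An assignment achieving 5: Block 1→Chen, Block 2→Jules, Block 3→Kapoor+Yilmaz, Block 5→Jules.
Loads: Kapoor 1/1, Jules 2/2, Chen 1/1, Yilmaz 1/1.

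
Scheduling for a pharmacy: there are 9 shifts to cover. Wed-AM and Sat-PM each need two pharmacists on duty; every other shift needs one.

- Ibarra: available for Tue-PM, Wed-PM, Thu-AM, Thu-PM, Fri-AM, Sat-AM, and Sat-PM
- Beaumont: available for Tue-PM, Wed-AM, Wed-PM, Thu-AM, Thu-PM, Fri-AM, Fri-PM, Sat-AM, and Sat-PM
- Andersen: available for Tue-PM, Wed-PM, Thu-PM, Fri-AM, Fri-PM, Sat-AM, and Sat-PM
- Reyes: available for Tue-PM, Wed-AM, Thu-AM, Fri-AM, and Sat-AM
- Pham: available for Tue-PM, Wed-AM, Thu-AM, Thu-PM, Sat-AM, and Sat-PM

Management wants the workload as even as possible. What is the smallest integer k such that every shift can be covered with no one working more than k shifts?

3

With 5 pharmacists and 11 worker-slots to fill, someone must work at least ⌈11/5⌉ = 3 shifts, so k ≥ 3.
k = 3 works: Tue-PM→Andersen, Wed-AM→Beaumont+Reyes, Wed-PM→Ibarra, Thu-AM→Ibarra, Thu-PM→Ibarra, Fri-AM→Beaumont, Fri-PM→Beaumont, Sat-AM→Andersen, Sat-PM→Andersen+Pham.
Loads: Ibarra 3, Beaumont 3, Andersen 3, Reyes 1, Pham 1 — all ≤ 3.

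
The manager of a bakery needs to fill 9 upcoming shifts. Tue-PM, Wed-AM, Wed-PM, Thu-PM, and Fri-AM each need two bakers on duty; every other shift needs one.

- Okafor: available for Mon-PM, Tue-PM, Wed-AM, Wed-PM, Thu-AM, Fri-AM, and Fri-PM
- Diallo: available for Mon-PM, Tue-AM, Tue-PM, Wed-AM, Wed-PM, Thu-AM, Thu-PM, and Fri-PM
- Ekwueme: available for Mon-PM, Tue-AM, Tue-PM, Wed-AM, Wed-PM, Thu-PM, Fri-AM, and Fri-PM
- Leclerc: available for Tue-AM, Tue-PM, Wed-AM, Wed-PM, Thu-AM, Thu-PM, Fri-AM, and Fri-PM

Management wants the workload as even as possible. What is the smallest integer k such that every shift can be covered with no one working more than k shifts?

4

With 4 bakers and 14 worker-slots to fill, someone must work at least ⌈14/4⌉ = 4 shifts, so k ≥ 4.
k = 4 works: Mon-PM→Okafor, Tue-AM→Diallo, Tue-PM→Diallo+Ekwueme, Wed-AM→Diallo+Leclerc, Wed-PM→Ekwueme+Leclerc, Thu-AM→Okafor, Thu-PM→Diallo+Ekwueme, Fri-AM→Okafor+Ekwueme, Fri-PM→Okafor.
Loads: Okafor 4, Diallo 4, Ekwueme 4, Leclerc 2 — all ≤ 4.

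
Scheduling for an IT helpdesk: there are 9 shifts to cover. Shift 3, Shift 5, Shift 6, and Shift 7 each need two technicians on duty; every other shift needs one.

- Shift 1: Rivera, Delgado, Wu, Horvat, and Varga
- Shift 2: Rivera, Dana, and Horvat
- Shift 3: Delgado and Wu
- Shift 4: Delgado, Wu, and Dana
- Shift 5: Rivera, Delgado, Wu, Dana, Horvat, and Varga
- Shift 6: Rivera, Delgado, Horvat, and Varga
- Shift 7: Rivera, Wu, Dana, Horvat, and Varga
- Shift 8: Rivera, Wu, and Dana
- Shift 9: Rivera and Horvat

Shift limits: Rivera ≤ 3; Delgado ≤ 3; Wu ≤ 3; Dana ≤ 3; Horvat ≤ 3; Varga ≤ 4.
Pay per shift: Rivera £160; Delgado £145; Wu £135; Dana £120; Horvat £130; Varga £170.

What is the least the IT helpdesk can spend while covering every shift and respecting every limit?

Shift 3 can only be covered by Delgado and Wu, so that assignment is forced.
Picking the cheapest available technician for each shift independently would cost £1675, but that ignores the shift limits.
An optimal schedule: Shift 1→Horvat, Shift 2→Dana, Shift 3→Wu+Delgado, Shift 4→Dana, Shift 5→Wu+Delgado, Shift 6→Horvat+Delgado, Shift 7→Wu+Rivera, Shift 8→Dana, Shift 9→Horvat.
Total: 130 + 120 + 135 + 145 + 120 + 135 + 145 + 130 + 145 + 135 + 160 + 120 + 130 = £1750.

£1750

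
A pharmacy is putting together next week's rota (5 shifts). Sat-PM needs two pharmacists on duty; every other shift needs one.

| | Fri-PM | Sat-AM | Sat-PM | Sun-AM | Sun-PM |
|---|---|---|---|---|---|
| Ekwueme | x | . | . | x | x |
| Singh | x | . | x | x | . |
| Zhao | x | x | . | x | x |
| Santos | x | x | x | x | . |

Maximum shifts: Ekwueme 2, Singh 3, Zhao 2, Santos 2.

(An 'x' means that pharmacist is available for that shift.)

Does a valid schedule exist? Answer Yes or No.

Yes

Sat-PM can only be covered by Singh and Santos, so that assignment is forced.
One valid schedule: Fri-PM→Ekwueme, Sat-AM→Zhao, Sat-PM→Singh+Santos, Sun-AM→Singh, Sun-PM→Ekwueme.
Loads: Ekwueme 2/2, Singh 2/3, Zhao 1/2, Santos 1/2 — all within limits.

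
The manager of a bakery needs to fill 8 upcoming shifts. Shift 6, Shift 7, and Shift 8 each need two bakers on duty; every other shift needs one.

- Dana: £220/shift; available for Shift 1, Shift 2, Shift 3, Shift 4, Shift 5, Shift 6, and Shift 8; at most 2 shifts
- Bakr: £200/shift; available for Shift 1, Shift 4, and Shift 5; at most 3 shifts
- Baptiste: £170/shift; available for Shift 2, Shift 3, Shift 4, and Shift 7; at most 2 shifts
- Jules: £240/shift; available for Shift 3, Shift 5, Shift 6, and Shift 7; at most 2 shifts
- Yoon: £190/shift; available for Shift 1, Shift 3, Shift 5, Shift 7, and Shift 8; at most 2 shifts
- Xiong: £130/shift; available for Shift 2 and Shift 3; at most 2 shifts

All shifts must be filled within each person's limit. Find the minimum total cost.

£2060

Shift 6 can only be covered by Dana and Jules, so that assignment is forced.
Shift 8 can only be covered by Dana and Yoon, so that assignment is forced.
Picking the cheapest available baker for each shift independently would cost £2040, but that ignores the shift limits.
An optimal schedule: Shift 1→Bakr, Shift 2→Xiong, Shift 3→Xiong, Shift 4→Baptiste, Shift 5→Bakr, Shift 6→Dana+Jules, Shift 7→Baptiste+Yoon, Shift 8→Yoon+Dana.
Total: 200 + 130 + 130 + 170 + 200 + 220 + 240 + 170 + 190 + 190 + 220 = £2060.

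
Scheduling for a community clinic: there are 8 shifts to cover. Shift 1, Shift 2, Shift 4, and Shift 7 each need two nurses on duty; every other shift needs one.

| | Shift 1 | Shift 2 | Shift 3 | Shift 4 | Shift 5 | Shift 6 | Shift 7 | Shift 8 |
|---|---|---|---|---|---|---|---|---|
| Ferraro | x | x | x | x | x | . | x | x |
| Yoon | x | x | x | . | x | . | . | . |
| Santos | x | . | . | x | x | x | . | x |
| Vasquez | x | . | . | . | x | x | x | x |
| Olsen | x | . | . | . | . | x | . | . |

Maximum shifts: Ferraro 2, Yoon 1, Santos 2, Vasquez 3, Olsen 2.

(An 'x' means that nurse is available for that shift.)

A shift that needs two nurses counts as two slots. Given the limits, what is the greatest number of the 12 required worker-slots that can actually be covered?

10

Total capacity across all nurses is 2+1+2+3+2 = 10, and 12 slots are needed, so at most 10 can be filled.
An assignment achieving 10: Shift 1→Vasquez+Olsen, Shift 2→Ferraro+Yoon, Shift 3→Ferraro, Shift 4→Santos, Shift 5→Vasquez, Shift 6→Olsen, Shift 7→Vasquez, Shift 8→Santos.
Loads: Ferraro 2/2, Yoon 1/1, Santos 2/2, Vasquez 3/3, Olsen 2/2.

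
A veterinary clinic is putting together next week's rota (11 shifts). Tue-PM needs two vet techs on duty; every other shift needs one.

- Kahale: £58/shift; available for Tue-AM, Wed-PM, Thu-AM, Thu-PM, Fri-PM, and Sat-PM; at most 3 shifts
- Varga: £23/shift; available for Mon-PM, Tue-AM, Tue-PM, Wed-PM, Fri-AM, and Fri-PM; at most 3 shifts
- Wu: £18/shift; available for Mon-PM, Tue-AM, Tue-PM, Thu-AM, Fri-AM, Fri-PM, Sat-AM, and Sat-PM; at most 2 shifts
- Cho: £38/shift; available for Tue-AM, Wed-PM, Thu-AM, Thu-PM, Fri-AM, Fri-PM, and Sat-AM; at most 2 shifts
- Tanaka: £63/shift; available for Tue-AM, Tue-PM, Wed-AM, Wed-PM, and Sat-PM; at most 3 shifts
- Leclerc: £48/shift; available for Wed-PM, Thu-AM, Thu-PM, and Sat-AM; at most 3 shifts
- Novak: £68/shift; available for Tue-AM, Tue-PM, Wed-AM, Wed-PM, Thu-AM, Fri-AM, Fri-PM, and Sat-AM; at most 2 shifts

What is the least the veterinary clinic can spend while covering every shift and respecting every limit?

Picking the cheapest available vet tech for each shift independently would cost £291, but that ignores the shift limits.
An optimal schedule: Mon-PM→Wu, Tue-AM→Cho, Tue-PM→Wu+Varga, Wed-AM→Tanaka, Wed-PM→Leclerc, Thu-AM→Leclerc, Thu-PM→Cho, Fri-AM→Varga, Fri-PM→Varga, Sat-AM→Leclerc, Sat-PM→Kahale.
Total: 18 + 38 + 18 + 23 + 63 + 48 + 48 + 38 + 23 + 23 + 48 + 58 = £446.

£446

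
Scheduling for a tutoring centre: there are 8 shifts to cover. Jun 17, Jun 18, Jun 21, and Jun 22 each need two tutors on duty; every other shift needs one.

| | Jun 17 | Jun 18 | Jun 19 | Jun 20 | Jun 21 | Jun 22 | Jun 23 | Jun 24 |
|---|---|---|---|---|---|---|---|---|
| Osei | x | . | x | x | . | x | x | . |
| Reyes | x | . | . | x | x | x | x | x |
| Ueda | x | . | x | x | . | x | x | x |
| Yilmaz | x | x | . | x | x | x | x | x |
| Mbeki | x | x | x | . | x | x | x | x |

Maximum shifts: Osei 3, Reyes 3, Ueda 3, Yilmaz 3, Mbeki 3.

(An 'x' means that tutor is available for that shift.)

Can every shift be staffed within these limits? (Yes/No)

Yes

Jun 18 can only be covered by Yilmaz and Mbeki, so that assignment is forced.
One valid schedule: Jun 17→Reyes+Ueda, Jun 18→Yilmaz+Mbeki, Jun 19→Osei, Jun 20→Osei, Jun 21→Reyes+Yilmaz, Jun 22→Ueda+Yilmaz, Jun 23→Osei, Jun 24→Reyes.
Loads: Osei 3/3, Reyes 3/3, Ueda 2/3, Yilmaz 3/3, Mbeki 1/3 — all within limits.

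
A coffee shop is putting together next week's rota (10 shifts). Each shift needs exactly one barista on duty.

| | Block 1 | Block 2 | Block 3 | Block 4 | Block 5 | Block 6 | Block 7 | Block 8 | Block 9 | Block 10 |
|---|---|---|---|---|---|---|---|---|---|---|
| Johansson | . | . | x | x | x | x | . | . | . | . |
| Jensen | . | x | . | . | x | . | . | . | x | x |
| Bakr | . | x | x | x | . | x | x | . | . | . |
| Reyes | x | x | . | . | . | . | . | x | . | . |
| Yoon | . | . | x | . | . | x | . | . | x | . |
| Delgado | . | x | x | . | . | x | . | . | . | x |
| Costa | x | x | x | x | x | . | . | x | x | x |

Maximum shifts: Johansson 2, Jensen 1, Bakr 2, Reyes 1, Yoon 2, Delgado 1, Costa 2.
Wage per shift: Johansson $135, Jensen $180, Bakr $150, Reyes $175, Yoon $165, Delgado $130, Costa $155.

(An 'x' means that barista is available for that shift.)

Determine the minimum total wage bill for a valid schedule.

Block 7 can only be covered by Bakr, so that assignment is forced.
Picking the cheapest available barista for each shift independently would cost $1405, but that ignores the shift limits.
An optimal schedule: Block 1→Costa, Block 2→Reyes, Block 3→Yoon, Block 4→Johansson, Block 5→Johansson, Block 6→Bakr, Block 7→Bakr, Block 8→Costa, Block 9→Yoon, Block 10→Delgado.
Total: 155 + 175 + 165 + 135 + 135 + 150 + 150 + 155 + 165 + 130 = $1515.

$1515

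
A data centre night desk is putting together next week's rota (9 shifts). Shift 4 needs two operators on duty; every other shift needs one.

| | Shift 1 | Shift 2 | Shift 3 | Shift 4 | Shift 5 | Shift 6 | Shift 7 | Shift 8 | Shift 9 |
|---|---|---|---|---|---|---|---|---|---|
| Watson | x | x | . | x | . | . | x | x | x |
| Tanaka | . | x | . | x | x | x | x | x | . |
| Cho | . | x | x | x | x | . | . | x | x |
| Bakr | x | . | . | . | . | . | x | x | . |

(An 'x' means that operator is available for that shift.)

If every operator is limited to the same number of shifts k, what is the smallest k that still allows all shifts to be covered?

3

With 4 operators and 10 worker-slots to fill, someone must work at least ⌈10/4⌉ = 3 shifts, so k ≥ 3.
k = 3 works: Shift 1→Watson, Shift 2→Watson, Shift 3→Cho, Shift 4→Tanaka+Cho, Shift 5→Tanaka, Shift 6→Tanaka, Shift 7→Bakr, Shift 8→Cho, Shift 9→Watson.
Loads: Watson 3, Tanaka 3, Cho 3, Bakr 1 — all ≤ 3.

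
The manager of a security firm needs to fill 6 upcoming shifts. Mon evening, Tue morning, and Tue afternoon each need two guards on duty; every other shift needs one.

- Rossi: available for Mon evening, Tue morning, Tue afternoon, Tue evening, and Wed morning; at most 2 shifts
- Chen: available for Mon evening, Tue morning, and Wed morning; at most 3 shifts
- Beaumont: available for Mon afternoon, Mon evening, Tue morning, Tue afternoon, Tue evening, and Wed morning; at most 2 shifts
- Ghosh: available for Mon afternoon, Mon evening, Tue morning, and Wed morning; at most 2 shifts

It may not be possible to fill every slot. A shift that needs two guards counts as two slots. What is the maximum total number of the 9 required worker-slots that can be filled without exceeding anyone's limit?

Total capacity across all guards is 2+3+2+2 = 9, and 9 slots are needed, so at most 9 can be filled.
An assignment achieving 9: Mon afternoon→Beaumont, Mon evening→Chen+Ghosh, Tue morning→Chen+Ghosh, Tue afternoon→Rossi+Beaumont, Tue evening→Rossi, Wed morning→Chen.
Loads: Rossi 2/2, Chen 3/3, Beaumont 2/2, Ghosh 2/2.

9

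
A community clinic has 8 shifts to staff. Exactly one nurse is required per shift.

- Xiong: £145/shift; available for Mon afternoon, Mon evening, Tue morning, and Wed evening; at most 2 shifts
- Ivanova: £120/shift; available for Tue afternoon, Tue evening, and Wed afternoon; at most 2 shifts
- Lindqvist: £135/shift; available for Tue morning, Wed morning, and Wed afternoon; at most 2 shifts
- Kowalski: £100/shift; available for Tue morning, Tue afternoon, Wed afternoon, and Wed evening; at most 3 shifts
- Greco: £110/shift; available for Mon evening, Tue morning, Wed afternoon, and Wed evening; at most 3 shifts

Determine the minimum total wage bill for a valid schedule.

Mon afternoon can only be covered by Xiong, so that assignment is forced.
Tue evening can only be covered by Ivanova, so that assignment is forced.
Wed morning can only be covered by Lindqvist, so that assignment is forced.
Picking the cheapest available nurse for each shift independently would cost £910, but that ignores the shift limits.
An optimal schedule: Mon afternoon→Xiong, Mon evening→Greco, Tue morning→Kowalski, Tue afternoon→Kowalski, Tue evening→Ivanova, Wed morning→Lindqvist, Wed afternoon→Greco, Wed evening→Kowalski.
Total: 145 + 110 + 100 + 100 + 120 + 135 + 110 + 100 = £920.

£920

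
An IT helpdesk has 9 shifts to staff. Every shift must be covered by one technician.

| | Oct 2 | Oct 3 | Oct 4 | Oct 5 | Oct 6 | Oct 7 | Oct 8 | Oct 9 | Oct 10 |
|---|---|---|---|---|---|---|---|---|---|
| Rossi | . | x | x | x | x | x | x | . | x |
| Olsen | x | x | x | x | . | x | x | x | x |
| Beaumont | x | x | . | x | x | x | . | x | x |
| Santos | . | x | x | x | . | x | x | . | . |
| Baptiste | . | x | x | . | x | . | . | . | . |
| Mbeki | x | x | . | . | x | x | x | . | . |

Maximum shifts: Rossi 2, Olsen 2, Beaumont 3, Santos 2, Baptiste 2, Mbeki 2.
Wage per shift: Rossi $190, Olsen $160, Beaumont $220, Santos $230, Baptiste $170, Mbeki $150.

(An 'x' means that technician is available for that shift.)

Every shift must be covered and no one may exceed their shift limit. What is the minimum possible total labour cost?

Picking the cheapest available technician for each shift independently would cost $1390, but that ignores the shift limits.
An optimal schedule: Oct 2→Mbeki, Oct 3→Baptiste, Oct 4→Baptiste, Oct 5→Rossi, Oct 6→Mbeki, Oct 7→Beaumont, Oct 8→Rossi, Oct 9→Olsen, Oct 10→Olsen.
Total: 150 + 170 + 170 + 190 + 150 + 220 + 190 + 160 + 160 = $1560.

$1560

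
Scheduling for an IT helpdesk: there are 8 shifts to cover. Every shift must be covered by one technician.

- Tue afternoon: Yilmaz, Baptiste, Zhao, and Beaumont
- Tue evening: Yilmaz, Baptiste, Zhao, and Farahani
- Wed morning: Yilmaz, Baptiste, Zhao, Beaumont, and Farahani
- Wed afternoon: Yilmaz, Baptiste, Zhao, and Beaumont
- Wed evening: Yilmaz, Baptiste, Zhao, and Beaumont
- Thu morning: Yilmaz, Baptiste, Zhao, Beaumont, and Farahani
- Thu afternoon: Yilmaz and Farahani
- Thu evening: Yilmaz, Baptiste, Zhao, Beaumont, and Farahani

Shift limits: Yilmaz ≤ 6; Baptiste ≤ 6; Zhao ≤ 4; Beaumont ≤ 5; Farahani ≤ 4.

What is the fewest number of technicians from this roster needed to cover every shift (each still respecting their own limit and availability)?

2

8 slots to fill and no one can take more than 6, so at least ⌈8/6⌉ = 2 technicians are needed.
Yilmaz and Baptiste alone can cover everything: Tue afternoon→Yilmaz, Tue evening→Yilmaz, Wed morning→Yilmaz, Wed afternoon→Yilmaz, Wed evening→Yilmaz, Thu morning→Baptiste, Thu afternoon→Yilmaz, Thu evening→Baptiste.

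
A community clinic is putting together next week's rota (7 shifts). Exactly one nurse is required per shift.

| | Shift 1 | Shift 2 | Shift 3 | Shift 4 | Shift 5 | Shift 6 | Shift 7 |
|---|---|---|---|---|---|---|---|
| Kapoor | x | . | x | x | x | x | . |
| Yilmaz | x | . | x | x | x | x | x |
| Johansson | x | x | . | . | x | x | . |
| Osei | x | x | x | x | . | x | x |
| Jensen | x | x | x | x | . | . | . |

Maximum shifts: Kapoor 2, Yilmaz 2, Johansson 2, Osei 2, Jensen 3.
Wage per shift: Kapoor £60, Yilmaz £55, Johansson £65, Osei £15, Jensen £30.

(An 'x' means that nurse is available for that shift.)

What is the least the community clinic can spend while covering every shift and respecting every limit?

£230

Picking the cheapest available nurse for each shift independently would cost £145, but that ignores the shift limits.
An optimal schedule: Shift 1→Jensen, Shift 2→Osei, Shift 3→Jensen, Shift 4→Jensen, Shift 5→Yilmaz, Shift 6→Yilmaz, Shift 7→Osei.
Total: 30 + 15 + 30 + 30 + 55 + 55 + 15 = £230.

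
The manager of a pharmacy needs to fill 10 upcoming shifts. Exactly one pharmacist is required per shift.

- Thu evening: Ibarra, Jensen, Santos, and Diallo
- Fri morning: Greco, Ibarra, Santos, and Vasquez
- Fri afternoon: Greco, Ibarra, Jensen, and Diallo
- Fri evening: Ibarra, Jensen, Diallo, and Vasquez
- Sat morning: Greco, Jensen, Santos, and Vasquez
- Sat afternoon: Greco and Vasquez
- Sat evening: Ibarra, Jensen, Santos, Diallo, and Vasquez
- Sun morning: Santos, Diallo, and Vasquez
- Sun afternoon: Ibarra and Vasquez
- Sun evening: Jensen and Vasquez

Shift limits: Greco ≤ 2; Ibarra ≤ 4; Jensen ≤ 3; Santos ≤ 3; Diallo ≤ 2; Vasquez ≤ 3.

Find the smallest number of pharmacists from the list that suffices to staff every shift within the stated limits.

3

10 slots to fill and no one can take more than 4, so at least ⌈10/4⌉ = 3 pharmacists are needed.
Ibarra, Jensen, and Vasquez alone can cover everything: Thu evening→Ibarra, Fri morning→Ibarra, Fri afternoon→Ibarra, Fri evening→Jensen, Sat morning→Jensen, Sat afternoon→Vasquez, Sat evening→Vasquez, Sun morning→Vasquez, Sun afternoon→Ibarra, Sun evening→Jensen.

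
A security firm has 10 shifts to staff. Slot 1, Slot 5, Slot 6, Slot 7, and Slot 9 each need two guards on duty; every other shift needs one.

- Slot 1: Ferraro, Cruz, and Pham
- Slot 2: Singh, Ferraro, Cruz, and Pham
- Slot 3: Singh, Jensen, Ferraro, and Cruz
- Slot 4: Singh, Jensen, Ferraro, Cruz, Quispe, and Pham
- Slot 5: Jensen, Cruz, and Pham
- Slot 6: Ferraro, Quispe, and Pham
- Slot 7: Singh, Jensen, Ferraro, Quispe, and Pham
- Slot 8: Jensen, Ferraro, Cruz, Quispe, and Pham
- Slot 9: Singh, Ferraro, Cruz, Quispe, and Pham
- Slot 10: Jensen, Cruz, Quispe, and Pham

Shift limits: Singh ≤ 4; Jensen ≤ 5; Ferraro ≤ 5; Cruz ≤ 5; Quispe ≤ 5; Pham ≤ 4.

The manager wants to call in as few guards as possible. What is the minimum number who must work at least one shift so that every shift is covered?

15 slots to fill and no one can take more than 5, so at least ⌈15/5⌉ = 3 guards are needed.
No set of 3 guards can cover every shift (each such set leaves at least one shift with no one available or exceeds a cap).
Singh, Jensen, Ferraro, and Pham alone can cover everything: Slot 1→Ferraro+Pham, Slot 2→Singh, Slot 3→Singh, Slot 4→Singh, Slot 5→Jensen+Pham, Slot 6→Ferraro+Pham, Slot 7→Jensen+Ferraro, Slot 8→Jensen, Slot 9→Singh+Ferraro, Slot 10→Jensen.

4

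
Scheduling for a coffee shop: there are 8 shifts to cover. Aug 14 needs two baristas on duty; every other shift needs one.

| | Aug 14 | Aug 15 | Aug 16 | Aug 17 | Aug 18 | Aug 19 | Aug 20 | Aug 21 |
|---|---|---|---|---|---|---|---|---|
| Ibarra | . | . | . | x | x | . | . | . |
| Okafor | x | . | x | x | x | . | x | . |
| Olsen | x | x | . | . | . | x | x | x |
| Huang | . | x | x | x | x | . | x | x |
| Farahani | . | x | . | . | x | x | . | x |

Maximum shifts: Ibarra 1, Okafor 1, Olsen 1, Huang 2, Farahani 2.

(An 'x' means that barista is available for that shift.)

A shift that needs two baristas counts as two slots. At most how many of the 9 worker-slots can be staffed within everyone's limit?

Total capacity across all baristas is 1+1+1+2+2 = 7, and 9 slots are needed, so at most 7 can be filled.
An assignment achieving 7: Aug 14→Okafor+Olsen, Aug 15→Huang, Aug 16→Huang, Aug 17→Ibarra, Aug 19→Farahani, Aug 21→Farahani.
Loads: Ibarra 1/1, Okafor 1/1, Olsen 1/1, Huang 2/2, Farahani 2/2.

7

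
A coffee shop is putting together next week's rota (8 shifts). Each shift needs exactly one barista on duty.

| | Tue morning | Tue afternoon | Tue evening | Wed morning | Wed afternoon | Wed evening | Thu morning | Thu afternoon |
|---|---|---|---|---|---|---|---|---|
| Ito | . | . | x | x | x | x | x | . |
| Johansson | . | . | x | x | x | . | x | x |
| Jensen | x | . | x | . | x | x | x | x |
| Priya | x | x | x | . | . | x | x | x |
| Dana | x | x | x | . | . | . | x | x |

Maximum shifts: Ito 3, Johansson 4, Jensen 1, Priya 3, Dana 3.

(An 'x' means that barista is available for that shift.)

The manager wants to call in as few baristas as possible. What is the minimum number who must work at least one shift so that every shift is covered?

3

8 slots to fill and no one can take more than 4, so at least ⌈8/4⌉ = 2 baristas are needed.
Any 2 baristas together have capacity at most 4+3 = 7 < 8 slots, so 2 can never suffice.
Ito, Johansson, and Priya alone can cover everything: Tue morning→Priya, Tue afternoon→Priya, Tue evening→Johansson, Wed morning→Ito, Wed afternoon→Ito, Wed evening→Ito, Thu morning→Johansson, Thu afternoon→Johansson.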